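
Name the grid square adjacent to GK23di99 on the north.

Latitude extended square 9; +1 → 10, wraps to 0, carry into subsquare.
Latitude subsquare i = 8; +1 → 9 = j.
The longitude characters are unchanged.

GK23dj90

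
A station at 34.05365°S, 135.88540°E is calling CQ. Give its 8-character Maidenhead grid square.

Offset from 180°W / 90°S: lon 315.88540°, lat 55.94635°.
Field: 315.88540/20 → 15 → P, 55.94635/10 → 5 → F; chars PF.
Square: 15.88540/2 → 7, 5.94635/1 → 5; chars 75.
Subsquare: 1.88540/0.0833333 → 22 → w, 0.94635/0.0416667 → 22 → w; chars ww.
Extended square: 0.05207/0.00833333 → 6, 0.02968/0.00416667 → 7; chars 67.

PF75ww67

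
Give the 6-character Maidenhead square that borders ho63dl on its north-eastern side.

HO63em

Longitude subsquare d = 3; +1 → 4 = e.
Latitude subsquare l = 11; +1 → 12 = m.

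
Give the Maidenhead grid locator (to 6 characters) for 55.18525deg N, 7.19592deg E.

JO35oe

Add 180° to longitude and 90° to latitude: 187.1959, 145.1852.
Field: lon ⌊187.1959/20⌋ = 9 → J; lat ⌊145.1852/10⌋ = 14 → O.
Square: lon ⌊7.1959/2⌋ = 3; lat ⌊5.1852/1⌋ = 5.
Subsquare: lon ⌊1.1959/0.0833333⌋ = 14 → o; lat ⌊0.1852/0.0416667⌋ = 4 → e.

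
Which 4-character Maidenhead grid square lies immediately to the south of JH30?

JG39

Latitude square 0; −1 → -1, wraps to 9, carry into field.
Latitude field H = 7; −1 → 6 = G.
The longitude characters are unchanged.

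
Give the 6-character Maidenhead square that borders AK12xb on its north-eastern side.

AK22ac

Longitude subsquare x = 23; +1 → 24, wraps to 0 = a, carry into square.
Longitude square 1; +1 → 2.
Latitude subsquare b = 1; +1 → 2 = c.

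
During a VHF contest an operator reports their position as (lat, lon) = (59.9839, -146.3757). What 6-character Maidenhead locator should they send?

BO69tx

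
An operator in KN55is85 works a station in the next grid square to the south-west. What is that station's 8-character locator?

KN55is74

Longitude extended square 8; −1 → 7.
Latitude extended square 5; −1 → 4.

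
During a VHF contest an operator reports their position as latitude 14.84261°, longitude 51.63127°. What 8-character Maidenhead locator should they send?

Add 180° to longitude and 90° to latitude: 231.63127, 104.84261.
Field: lon ⌊231.63127/20⌋ = 11 → L; lat ⌊104.84261/10⌋ = 10 → K.
Square: lon ⌊11.63127/2⌋ = 5; lat ⌊4.84261/1⌋ = 4.
Subsquare: lon ⌊1.63127/0.0833333⌋ = 19 → t; lat ⌊0.84261/0.0416667⌋ = 20 → u.
Extended square: lon ⌊0.04794/0.00833333⌋ = 5; lat ⌊0.00928/0.00416667⌋ = 2.

LK54tu52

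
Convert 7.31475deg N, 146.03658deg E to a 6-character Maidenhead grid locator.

Offset from 180°W / 90°S: lon 326.0366°, lat 97.3148°.
Field: lon ⌊326.0366/20⌋ = 16 → Q; lat ⌊97.3148/10⌋ = 9 → J.
Square: lon ⌊6.0366/2⌋ = 3; lat ⌊7.3148/1⌋ = 7.
Subsquare: lon ⌊0.0366/0.0833333⌋ = 0 → a; lat ⌊0.3148/0.0416667⌋ = 7 → h.

QJ37ah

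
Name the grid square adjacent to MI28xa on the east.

Longitude subsquare x = 23; +1 → 24, wraps to 0 = a, carry into square.
Longitude square 2; +1 → 3.
The latitude characters are unchanged.

MI38aa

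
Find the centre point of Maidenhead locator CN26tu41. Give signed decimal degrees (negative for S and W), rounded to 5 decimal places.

46.83958, -134.37917

Field C=2, N=13: +2·20° lon, +13·10° lat → SW at lon -140°, lat 40°.
Square 2, 6: +2·2° lon, +6·1° lat → SW at lon -136°, lat 46°.
Subsquare t=19, u=20: +19·0.0833333° lon, +20·0.0416667° lat → SW at lon -134.417°, lat 46.8333°.
Extended square 4, 1: +4·0.00833333° lon, +1·0.00416667° lat → SW at lon -134.383°, lat 46.8375°.
Cell spans 0.00833333° lon × 0.00416667° lat. Centre is SW corner plus half of each.
latitude 46.83958, longitude -134.37917.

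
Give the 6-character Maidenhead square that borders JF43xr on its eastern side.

Longitude subsquare x = 23; +1 → 24, wraps to 0 = a, carry into square.
Longitude square 4; +1 → 5.
The latitude characters are unchanged.

JF53ar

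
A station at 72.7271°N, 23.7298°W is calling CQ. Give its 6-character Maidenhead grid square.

HQ82dr

Add 180° to longitude and 90° to latitude: 156.2702, 162.7271.
Field: lon ⌊156.2702/20⌋ = 7 → H; lat ⌊162.7271/10⌋ = 16 → Q.
Square: lon ⌊16.2702/2⌋ = 8; lat ⌊2.7271/1⌋ = 2.
Subsquare: lon ⌊0.2702/0.0833333⌋ = 3 → d; lat ⌊0.7271/0.0416667⌋ = 17 → r.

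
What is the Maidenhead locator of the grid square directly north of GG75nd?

Latitude subsquare d = 3; +1 → 4 = e.
The longitude characters are unchanged.

GG75ne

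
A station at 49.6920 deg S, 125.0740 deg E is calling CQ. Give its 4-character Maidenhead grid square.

PE20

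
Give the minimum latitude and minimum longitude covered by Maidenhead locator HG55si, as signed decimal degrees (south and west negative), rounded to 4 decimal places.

-24.6667, -28.5000

Field H=7, G=6: +7·20° lon, +6·10° lat → SW at lon -40°, lat -30°.
Square 5, 5: +5·2° lon, +5·1° lat → SW at lon -30°, lat -25°.
Subsquare s=18, i=8: +18·0.0833333° lon, +8·0.0416667° lat → SW at lon -28.5°, lat -24.6667°.
latitude -24.6667, longitude -28.5000.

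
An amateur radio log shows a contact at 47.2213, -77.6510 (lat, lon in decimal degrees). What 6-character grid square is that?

Add 180° to longitude and 90° to latitude: 102.3490, 137.2213.
Field (20°×10°, letters A–R): 102.3490/20 → 5 → F, 137.2213/10 → 13 → N; chars FN.
Square (2°×1°, digits 0–9): 2.3490/2 → 1, 7.2213/1 → 7; chars 17.
Subsquare (5′×2.5′, letters a–x): 0.3490/0.0833333 → 4 → e, 0.2213/0.0416667 → 5 → f; chars ef.

FN17ef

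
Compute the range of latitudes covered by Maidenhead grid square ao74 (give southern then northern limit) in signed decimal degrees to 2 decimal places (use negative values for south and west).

Field A=0, O=14: +0·20° lon, +14·10° lat → SW at lon -180°, lat 50°.
Square 7, 4: +7·2° lon, +4·1° lat → SW at lon -166°, lat 54°.
Cell spans 2° lon × 1° lat.
south 54.00, north 55.00.

54.00, 55.00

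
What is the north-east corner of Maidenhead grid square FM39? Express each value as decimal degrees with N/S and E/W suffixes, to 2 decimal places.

Field F=5, M=12: +5·20° lon, +12·10° lat → SW at lon -80°, lat 30°.
Square 3, 9: +3·2° lon, +9·1° lat → SW at lon -74°, lat 39°.
Cell spans 2° lon × 1° lat. NE corner is SW corner plus one full cell.
latitude 40.00° N, longitude 72.00° W.

40.00° N, 72.00° W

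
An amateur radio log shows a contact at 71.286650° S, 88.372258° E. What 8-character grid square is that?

NB48er41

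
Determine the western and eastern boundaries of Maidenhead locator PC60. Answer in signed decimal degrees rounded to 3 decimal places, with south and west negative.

132.000, 134.000

Field P=15, C=2: +15·20° lon, +2·10° lat → SW at lon 120°, lat -70°.
Square 6, 0: +6·2° lon, +0·1° lat → SW at lon 132°, lat -70°.
Cell spans 2° lon × 1° lat.
west 132.000, east 134.000.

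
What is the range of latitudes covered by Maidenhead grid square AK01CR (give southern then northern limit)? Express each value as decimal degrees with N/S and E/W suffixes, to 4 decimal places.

Field A=0, K=10: +0·20° lon, +10·10° lat → SW at lon -180°, lat 10°.
Square 0, 1: +0·2° lon, +1·1° lat → SW at lon -180°, lat 11°.
Subsquare c=2, r=17: +2·0.0833333° lon, +17·0.0416667° lat → SW at lon -179.833°, lat 11.7083°.
Cell spans 0.0833333° lon × 0.0416667° lat.
south 11.7083° N, north 11.7500° N.

11.7083° N, 11.7500° N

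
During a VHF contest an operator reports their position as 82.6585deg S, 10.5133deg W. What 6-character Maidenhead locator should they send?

Shift to the Maidenhead origin (180°W, 90°S): lon 169.4867, lat 7.3415.
Field (20°×10°, letters A–R): 169.4867/20 → 8 → I, 7.3415/10 → 0 → A; chars IA.
Square (2°×1°, digits 0–9): 9.4867/2 → 4, 7.3415/1 → 7; chars 47.
Subsquare (5′×2.5′, letters a–x): 1.4867/0.0833333 → 17 → r, 0.3415/0.0416667 → 8 → i; chars ri.

IA47ri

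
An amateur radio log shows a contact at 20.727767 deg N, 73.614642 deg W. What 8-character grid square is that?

FL30er64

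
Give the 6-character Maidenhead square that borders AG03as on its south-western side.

RG93xr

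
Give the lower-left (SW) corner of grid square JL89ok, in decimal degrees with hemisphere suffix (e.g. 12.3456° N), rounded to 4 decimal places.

Field J=9, L=11: +9·20° lon, +11·10° lat → SW at lon 0°, lat 20°.
Square 8, 9: +8·2° lon, +9·1° lat → SW at lon 16°, lat 29°.
Subsquare o=14, k=10: +14·0.0833333° lon, +10·0.0416667° lat → SW at lon 17.1667°, lat 29.4167°.
latitude 29.4167° N, longitude 17.1667° E.

29.4167° N, 17.1667° E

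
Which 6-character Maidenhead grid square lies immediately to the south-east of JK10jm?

Longitude subsquare j = 9; +1 → 10 = k.
Latitude subsquare m = 12; −1 → 11 = l.

JK10kl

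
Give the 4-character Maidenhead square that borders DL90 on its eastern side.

EL00

Longitude square 9; +1 → 10, wraps to 0, carry into field.
Longitude field D = 3; +1 → 4 = E.
The latitude characters are unchanged.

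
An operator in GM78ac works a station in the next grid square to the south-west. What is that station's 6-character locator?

Longitude subsquare a = 0; −1 → -1, wraps to 23 = x, carry into square.
Longitude square 7; −1 → 6.
Latitude subsquare c = 2; −1 → 1 = b.

GM68xb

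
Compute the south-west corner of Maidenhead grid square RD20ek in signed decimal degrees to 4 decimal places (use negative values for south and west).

-59.5833, 164.3333

Field R=17, D=3: +17·20° lon, +3·10° lat → SW at lon 160°, lat -60°.
Square 2, 0: +2·2° lon, +0·1° lat → SW at lon 164°, lat -60°.
Subsquare e=4, k=10: +4·0.0833333° lon, +10·0.0416667° lat → SW at lon 164.333°, lat -59.5833°.
latitude -59.5833, longitude 164.3333.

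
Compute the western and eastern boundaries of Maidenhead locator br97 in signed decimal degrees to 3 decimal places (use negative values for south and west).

-142.000, -140.000

Field B=1, R=17: +1·20° lon, +17·10° lat → SW at lon -160°, lat 80°.
Square 9, 7: +9·2° lon, +7·1° lat → SW at lon -142°, lat 87°.
Cell spans 2° lon × 1° lat.
west -142.000, east -140.000.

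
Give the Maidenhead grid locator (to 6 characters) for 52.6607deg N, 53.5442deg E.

LO62sp

Offset from 180°W / 90°S: lon 233.5442°, lat 142.6607°.
Field (20°×10°, letters A–R): 233.5442/20 → 11 → L, 142.6607/10 → 14 → O; chars LO.
Square (2°×1°, digits 0–9): 13.5442/2 → 6, 2.6607/1 → 2; chars 62.
Subsquare (5′×2.5′, letters a–x): 1.5442/0.0833333 → 18 → s, 0.6607/0.0416667 → 15 → p; chars sp.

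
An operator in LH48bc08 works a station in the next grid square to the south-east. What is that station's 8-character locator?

Longitude extended square 0; +1 → 1.
Latitude extended square 8; −1 → 7.

LH48bc17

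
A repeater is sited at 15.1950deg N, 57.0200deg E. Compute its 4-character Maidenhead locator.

Shift to the Maidenhead origin (180°W, 90°S): lon 237.02, lat 105.19.
Field (20°×10°, letters A–R): lon ⌊237.02/20⌋ = 11 → L; lat ⌊105.19/10⌋ = 10 → K.
Square (2°×1°, digits 0–9): lon ⌊17.02/2⌋ = 8; lat ⌊5.19/1⌋ = 5.

LK85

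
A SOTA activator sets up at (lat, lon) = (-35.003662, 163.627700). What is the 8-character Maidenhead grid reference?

Offset from 180°W / 90°S: lon 343.62770°, lat 54.99634°.
Field: lon ⌊343.62770/20⌋ = 17 → R; lat ⌊54.99634/10⌋ = 5 → F.
Square: lon ⌊3.62770/2⌋ = 1; lat ⌊4.99634/1⌋ = 4.
Subsquare: lon ⌊1.62770/0.0833333⌋ = 19 → t; lat ⌊0.99634/0.0416667⌋ = 23 → x.
Extended square: lon ⌊0.04437/0.00833333⌋ = 5; lat ⌊0.03800/0.00416667⌋ = 9.

RF14tx59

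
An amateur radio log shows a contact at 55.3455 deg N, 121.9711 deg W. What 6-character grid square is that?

CO95ai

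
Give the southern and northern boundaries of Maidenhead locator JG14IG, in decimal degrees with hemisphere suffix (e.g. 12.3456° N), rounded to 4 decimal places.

25.7500° S, 25.7083° S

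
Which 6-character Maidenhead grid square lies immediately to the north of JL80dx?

JL81da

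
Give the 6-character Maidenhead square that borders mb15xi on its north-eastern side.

Longitude subsquare x = 23; +1 → 24, wraps to 0 = a, carry into square.
Longitude square 1; +1 → 2.
Latitude subsquare i = 8; +1 → 9 = j.

MB25aj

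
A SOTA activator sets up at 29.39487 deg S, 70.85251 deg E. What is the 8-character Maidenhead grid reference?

MG50ko25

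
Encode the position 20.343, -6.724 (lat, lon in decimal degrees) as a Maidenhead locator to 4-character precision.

Add 180° to longitude and 90° to latitude: 173.28, 110.34.
Field: lon ⌊173.28/20⌋ = 8 → I; lat ⌊110.34/10⌋ = 11 → L.
Square: lon ⌊13.28/2⌋ = 6; lat ⌊0.34/1⌋ = 0.

IL60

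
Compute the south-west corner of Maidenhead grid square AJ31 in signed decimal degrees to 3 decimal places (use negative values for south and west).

Field A=0, J=9: +0·20° lon, +9·10° lat → SW at lon -180°, lat 0°.
Square 3, 1: +3·2° lon, +1·1° lat → SW at lon -174°, lat 1°.
latitude 1.000, longitude -174.000.

1.000, -174.000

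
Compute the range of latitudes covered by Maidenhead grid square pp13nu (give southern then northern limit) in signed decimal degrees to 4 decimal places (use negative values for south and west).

63.8333, 63.8750

Field P=15, P=15: +15·20° lon, +15·10° lat → SW at lon 120°, lat 60°.
Square 1, 3: +1·2° lon, +3·1° lat → SW at lon 122°, lat 63°.
Subsquare n=13, u=20: +13·0.0833333° lon, +20·0.0416667° lat → SW at lon 123.083°, lat 63.8333°.
Cell spans 0.0833333° lon × 0.0416667° lat.
south 63.8333, north 63.8750.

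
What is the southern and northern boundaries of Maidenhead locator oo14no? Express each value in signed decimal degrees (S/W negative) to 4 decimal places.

54.5833, 54.6250

Field O=14, O=14: +14·20° lon, +14·10° lat → SW at lon 100°, lat 50°.
Square 1, 4: +1·2° lon, +4·1° lat → SW at lon 102°, lat 54°.
Subsquare n=13, o=14: +13·0.0833333° lon, +14·0.0416667° lat → SW at lon 103.083°, lat 54.5833°.
Cell spans 0.0833333° lon × 0.0416667° lat.
south 54.5833, north 54.6250.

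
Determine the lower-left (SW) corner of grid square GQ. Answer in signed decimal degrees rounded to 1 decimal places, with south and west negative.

70.0, -60.0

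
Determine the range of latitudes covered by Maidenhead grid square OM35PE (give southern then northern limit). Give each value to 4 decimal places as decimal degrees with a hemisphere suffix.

Field O=14, M=12: +14·20° lon, +12·10° lat → SW at lon 100°, lat 30°.
Square 3, 5: +3·2° lon, +5·1° lat → SW at lon 106°, lat 35°.
Subsquare p=15, e=4: +15·0.0833333° lon, +4·0.0416667° lat → SW at lon 107.25°, lat 35.1667°.
Cell spans 0.0833333° lon × 0.0416667° lat.
south 35.1667° N, north 35.2083° N.

35.1667° N, 35.2083° N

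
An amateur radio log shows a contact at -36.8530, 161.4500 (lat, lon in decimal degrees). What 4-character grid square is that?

Offset from 180°W / 90°S: lon 341.45°, lat 53.15°.
Field: lon ⌊341.45/20⌋ = 17 → R; lat ⌊53.15/10⌋ = 5 → F.
Square: lon ⌊1.45/2⌋ = 0; lat ⌊3.15/1⌋ = 3.

RF03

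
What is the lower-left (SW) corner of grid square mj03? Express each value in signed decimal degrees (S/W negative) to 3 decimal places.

Field M=12, J=9: +12·20° lon, +9·10° lat → SW at lon 60°, lat 0°.
Square 0, 3: +0·2° lon, +3·1° lat → SW at lon 60°, lat 3°.
latitude 3.000, longitude 60.000.

3.000, 60.000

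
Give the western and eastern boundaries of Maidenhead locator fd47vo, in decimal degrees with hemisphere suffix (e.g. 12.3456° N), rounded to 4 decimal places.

70.2500° W, 70.1667° W

Field F=5, D=3: +5·20° lon, +3·10° lat → SW at lon -80°, lat -60°.
Square 4, 7: +4·2° lon, +7·1° lat → SW at lon -72°, lat -53°.
Subsquare v=21, o=14: +21·0.0833333° lon, +14·0.0416667° lat → SW at lon -70.25°, lat -52.4167°.
Cell spans 0.0833333° lon × 0.0416667° lat.
west 70.2500° W, east 70.1667° W.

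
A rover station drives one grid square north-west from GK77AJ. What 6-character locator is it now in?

Longitude subsquare a = 0; −1 → -1, wraps to 23 = x, carry into square.
Longitude square 7; −1 → 6.
Latitude subsquare j = 9; +1 → 10 = k.

GK67xk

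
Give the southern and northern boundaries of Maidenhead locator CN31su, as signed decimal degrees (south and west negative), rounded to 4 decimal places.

Field C=2, N=13: +2·20° lon, +13·10° lat → SW at lon -140°, lat 40°.
Square 3, 1: +3·2° lon, +1·1° lat → SW at lon -134°, lat 41°.
Subsquare s=18, u=20: +18·0.0833333° lon, +20·0.0416667° lat → SW at lon -132.5°, lat 41.8333°.
Cell spans 0.0833333° lon × 0.0416667° lat.
south 41.8333, north 41.8750.

41.8333, 41.8750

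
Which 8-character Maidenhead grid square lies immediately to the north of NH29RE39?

Latitude extended square 9; +1 → 10, wraps to 0, carry into subsquare.
Latitude subsquare e = 4; +1 → 5 = f.
The longitude characters are unchanged.

NH29rf30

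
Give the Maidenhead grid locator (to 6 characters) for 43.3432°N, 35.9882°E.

Shift to the Maidenhead origin (180°W, 90°S): lon 215.9882, lat 133.3432.
Field (20°×10°, letters A–R): 215.9882/20 → 10 → K, 133.3432/10 → 13 → N; chars KN.
Square (2°×1°, digits 0–9): 15.9882/2 → 7, 3.3432/1 → 3; chars 73.
Subsquare (5′×2.5′, letters a–x): 1.9882/0.0833333 → 23 → x, 0.3432/0.0416667 → 8 → i; chars xi.

KN73xi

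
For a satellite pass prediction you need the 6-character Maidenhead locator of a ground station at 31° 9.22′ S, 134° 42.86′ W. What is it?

Shift to the Maidenhead origin (180°W, 90°S): lon 45.2857, lat 58.8463.
Field: lon ⌊45.2857/20⌋ = 2 → C; lat ⌊58.8463/10⌋ = 5 → F.
Square: lon ⌊5.2857/2⌋ = 2; lat ⌊8.8463/1⌋ = 8.
Subsquare: lon ⌊1.2857/0.0833333⌋ = 15 → p; lat ⌊0.8463/0.0416667⌋ = 20 → u.

CF28pu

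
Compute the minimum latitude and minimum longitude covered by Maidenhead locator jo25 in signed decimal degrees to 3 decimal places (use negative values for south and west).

55.000, 4.000

Field J=9, O=14: +9·20° lon, +14·10° lat → SW at lon 0°, lat 50°.
Square 2, 5: +2·2° lon, +5·1° lat → SW at lon 4°, lat 55°.
latitude 55.000, longitude 4.000.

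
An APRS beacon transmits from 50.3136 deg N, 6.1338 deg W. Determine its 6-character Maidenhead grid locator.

IO60wh

Add 180° to longitude and 90° to latitude: 173.8662, 140.3136.
Field: 173.8662/20 → 8 → I, 140.3136/10 → 14 → O; chars IO.
Square: 13.8662/2 → 6, 0.3136/1 → 0; chars 60.
Subsquare: 1.8662/0.0833333 → 22 → w, 0.3136/0.0416667 → 7 → h; chars wh.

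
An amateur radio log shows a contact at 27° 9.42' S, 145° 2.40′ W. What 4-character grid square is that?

BG72

Offset from 180°W / 90°S: lon 34.96°, lat 62.84°.
Field: 34.96/20 → 1 → B, 62.84/10 → 6 → G; chars BG.
Square: 14.96/2 → 7, 2.84/1 → 2; chars 72.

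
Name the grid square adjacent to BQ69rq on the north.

BQ69rr

Latitude subsquare q = 16; +1 → 17 = r.
The longitude characters are unchanged.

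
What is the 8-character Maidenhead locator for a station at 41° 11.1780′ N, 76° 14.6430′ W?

Offset from 180°W / 90°S: lon 103.75595°, lat 131.18630°.
Field: 103.75595/20 → 5 → F, 131.18630/10 → 13 → N; chars FN.
Square: 3.75595/2 → 1, 1.18630/1 → 1; chars 11.
Subsquare: 1.75595/0.0833333 → 21 → v, 0.18630/0.0416667 → 4 → e; chars ve.
Extended square: 0.00595/0.00833333 → 0, 0.01963/0.00416667 → 4; chars 04.

FN11ve04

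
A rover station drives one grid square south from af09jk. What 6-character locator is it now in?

Latitude subsquare k = 10; −1 → 9 = j.
The longitude characters are unchanged.

AF09jj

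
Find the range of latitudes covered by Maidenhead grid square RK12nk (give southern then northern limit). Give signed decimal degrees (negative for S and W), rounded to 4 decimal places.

Field R=17, K=10: +17·20° lon, +10·10° lat → SW at lon 160°, lat 10°.
Square 1, 2: +1·2° lon, +2·1° lat → SW at lon 162°, lat 12°.
Subsquare n=13, k=10: +13·0.0833333° lon, +10·0.0416667° lat → SW at lon 163.083°, lat 12.4167°.
Cell spans 0.0833333° lon × 0.0416667° lat.
south 12.4167, north 12.4583.

12.4167, 12.4583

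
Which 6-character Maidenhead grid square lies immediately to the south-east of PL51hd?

Longitude subsquare h = 7; +1 → 8 = i.
Latitude subsquare d = 3; −1 → 2 = c.

PL51ic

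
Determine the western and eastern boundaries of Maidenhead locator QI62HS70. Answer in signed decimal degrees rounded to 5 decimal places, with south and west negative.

Field Q=16, I=8: +16·20° lon, +8·10° lat → SW at lon 140°, lat -10°.
Square 6, 2: +6·2° lon, +2·1° lat → SW at lon 152°, lat -8°.
Subsquare h=7, s=18: +7·0.0833333° lon, +18·0.0416667° lat → SW at lon 152.583°, lat -7.25°.
Extended square 7, 0: +7·0.00833333° lon, +0·0.00416667° lat → SW at lon 152.642°, lat -7.25°.
Cell spans 0.00833333° lon × 0.00416667° lat.
west 152.64167, east 152.65000.

152.64167, 152.65000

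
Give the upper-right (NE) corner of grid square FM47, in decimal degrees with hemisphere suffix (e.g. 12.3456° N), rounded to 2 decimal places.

Field F=5, M=12: +5·20° lon, +12·10° lat → SW at lon -80°, lat 30°.
Square 4, 7: +4·2° lon, +7·1° lat → SW at lon -72°, lat 37°.
Cell spans 2° lon × 1° lat. NE corner is SW corner plus one full cell.
latitude 38.00° N, longitude 70.00° W.

38.00° N, 70.00° W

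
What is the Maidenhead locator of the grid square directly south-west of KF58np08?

KF58mp97

Longitude extended square 0; −1 → -1, wraps to 9, carry into subsquare.
Longitude subsquare n = 13; −1 → 12 = m.
Latitude extended square 8; −1 → 7.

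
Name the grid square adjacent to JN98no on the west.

JN98mo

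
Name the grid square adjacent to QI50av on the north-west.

QI40xw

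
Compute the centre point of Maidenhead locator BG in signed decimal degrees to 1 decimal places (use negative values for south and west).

Field B=1, G=6: +1·20° lon, +6·10° lat → SW at lon -160°, lat -30°.
Cell spans 20° lon × 10° lat. Centre is SW corner plus half of each.
latitude -25.0, longitude -150.0.

-25.0, -150.0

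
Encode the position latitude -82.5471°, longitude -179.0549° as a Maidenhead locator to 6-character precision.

AA07lk

Offset from 180°W / 90°S: lon 0.9451°, lat 7.4529°.
Field (20°×10°, letters A–R): 0.9451/20 → 0 → A, 7.4529/10 → 0 → A; chars AA.
Square (2°×1°, digits 0–9): 0.9451/2 → 0, 7.4529/1 → 7; chars 07.
Subsquare (5′×2.5′, letters a–x): 0.9451/0.0833333 → 11 → l, 0.4529/0.0416667 → 10 → k; chars lk.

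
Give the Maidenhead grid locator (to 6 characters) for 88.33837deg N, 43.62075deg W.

GR88ei

Shift to the Maidenhead origin (180°W, 90°S): lon 136.3793, lat 178.3384.
Field: 136.3793/20 → 6 → G, 178.3384/10 → 17 → R; chars GR.
Square: 16.3793/2 → 8, 8.3384/1 → 8; chars 88.
Subsquare: 0.3793/0.0833333 → 4 → e, 0.3384/0.0416667 → 8 → i; chars ei.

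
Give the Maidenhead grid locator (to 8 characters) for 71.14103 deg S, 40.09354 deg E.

LB08bu16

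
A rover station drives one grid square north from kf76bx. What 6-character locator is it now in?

KF77ba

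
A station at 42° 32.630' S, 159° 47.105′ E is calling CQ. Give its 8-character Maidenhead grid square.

QE97vk49

Offset from 180°W / 90°S: lon 339.78508°, lat 47.45617°.
Field: lon ⌊339.78508/20⌋ = 16 → Q; lat ⌊47.45617/10⌋ = 4 → E.
Square: lon ⌊19.78508/2⌋ = 9; lat ⌊7.45617/1⌋ = 7.
Subsquare: lon ⌊1.78508/0.0833333⌋ = 21 → v; lat ⌊0.45617/0.0416667⌋ = 10 → k.
Extended square: lon ⌊0.03508/0.00833333⌋ = 4; lat ⌊0.03950/0.00416667⌋ = 9.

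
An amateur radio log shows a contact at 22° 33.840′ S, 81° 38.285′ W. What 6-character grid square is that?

Add 180° to longitude and 90° to latitude: 98.3619, 67.4360.
Field: lon ⌊98.3619/20⌋ = 4 → E; lat ⌊67.4360/10⌋ = 6 → G.
Square: lon ⌊18.3619/2⌋ = 9; lat ⌊7.4360/1⌋ = 7.
Subsquare: lon ⌊0.3619/0.0833333⌋ = 4 → e; lat ⌊0.4360/0.0416667⌋ = 10 → k.

EG97ek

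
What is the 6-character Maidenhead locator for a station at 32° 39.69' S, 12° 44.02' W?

IF37pi

Shift to the Maidenhead origin (180°W, 90°S): lon 167.2663, lat 57.3385.
Field (20°×10°, letters A–R): 167.2663/20 → 8 → I, 57.3385/10 → 5 → F; chars IF.
Square (2°×1°, digits 0–9): 7.2663/2 → 3, 7.3385/1 → 7; chars 37.
Subsquare (5′×2.5′, letters a–x): 1.2663/0.0833333 → 15 → p, 0.3385/0.0416667 → 8 → i; chars pi.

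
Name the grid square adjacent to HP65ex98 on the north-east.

Longitude extended square 9; +1 → 10, wraps to 0, carry into subsquare.
Longitude subsquare e = 4; +1 → 5 = f.
Latitude extended square 8; +1 → 9.

HP65fx09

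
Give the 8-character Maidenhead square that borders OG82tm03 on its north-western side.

Longitude extended square 0; −1 → -1, wraps to 9, carry into subsquare.
Longitude subsquare t = 19; −1 → 18 = s.
Latitude extended square 3; +1 → 4.

OG82sm94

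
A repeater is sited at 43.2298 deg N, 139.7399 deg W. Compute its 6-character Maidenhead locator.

CN03df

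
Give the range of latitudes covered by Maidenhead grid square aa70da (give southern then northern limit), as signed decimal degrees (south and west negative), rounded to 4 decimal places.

-90.0000, -89.9583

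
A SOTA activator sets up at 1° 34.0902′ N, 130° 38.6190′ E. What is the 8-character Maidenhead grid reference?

PJ51hn76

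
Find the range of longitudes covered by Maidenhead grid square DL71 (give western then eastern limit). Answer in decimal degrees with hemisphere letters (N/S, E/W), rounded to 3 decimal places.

106.000° W, 104.000° W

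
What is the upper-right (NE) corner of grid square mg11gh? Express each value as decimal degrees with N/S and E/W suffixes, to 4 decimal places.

28.6667° S, 62.5833° E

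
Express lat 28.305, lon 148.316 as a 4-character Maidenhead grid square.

QL48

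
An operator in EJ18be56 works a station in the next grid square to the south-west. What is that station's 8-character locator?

Longitude extended square 5; −1 → 4.
Latitude extended square 6; −1 → 5.

EJ18be45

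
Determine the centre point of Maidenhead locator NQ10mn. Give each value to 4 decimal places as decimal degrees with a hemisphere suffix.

Field N=13, Q=16: +13·20° lon, +16·10° lat → SW at lon 80°, lat 70°.
Square 1, 0: +1·2° lon, +0·1° lat → SW at lon 82°, lat 70°.
Subsquare m=12, n=13: +12·0.0833333° lon, +13·0.0416667° lat → SW at lon 83°, lat 70.5417°.
Cell spans 0.0833333° lon × 0.0416667° lat. Centre is SW corner plus half of each.
latitude 70.5625° N, longitude 83.0417° E.

70.5625° N, 83.0417° E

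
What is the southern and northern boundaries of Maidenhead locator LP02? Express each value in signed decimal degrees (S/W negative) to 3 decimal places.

Field L=11, P=15: +11·20° lon, +15·10° lat → SW at lon 40°, lat 60°.
Square 0, 2: +0·2° lon, +2·1° lat → SW at lon 40°, lat 62°.
Cell spans 2° lon × 1° lat.
south 62.000, north 63.000.

62.000, 63.000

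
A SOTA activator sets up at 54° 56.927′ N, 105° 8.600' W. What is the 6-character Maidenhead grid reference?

Shift to the Maidenhead origin (180°W, 90°S): lon 74.8567, lat 144.9488.
Field: 74.8567/20 → 3 → D, 144.9488/10 → 14 → O; chars DO.
Square: 14.8567/2 → 7, 4.9488/1 → 4; chars 74.
Subsquare: 0.8567/0.0833333 → 10 → k, 0.9488/0.0416667 → 22 → w; chars kw.

DO74kw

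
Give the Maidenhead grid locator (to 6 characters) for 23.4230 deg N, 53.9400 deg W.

GL33ak

Add 180° to longitude and 90° to latitude: 126.0600, 113.4230.
Field: 126.0600/20 → 6 → G, 113.4230/10 → 11 → L; chars GL.
Square: 6.0600/2 → 3, 3.4230/1 → 3; chars 33.
Subsquare: 0.0600/0.0833333 → 0 → a, 0.4230/0.0416667 → 10 → k; chars ak.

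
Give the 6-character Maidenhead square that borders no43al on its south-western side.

Longitude subsquare a = 0; −1 → -1, wraps to 23 = x, carry into square.
Longitude square 4; −1 → 3.
Latitude subsquare l = 11; −1 → 10 = k.

NO33xk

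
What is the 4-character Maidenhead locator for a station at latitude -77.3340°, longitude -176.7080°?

AB12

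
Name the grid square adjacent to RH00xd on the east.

Longitude subsquare x = 23; +1 → 24, wraps to 0 = a, carry into square.
Longitude square 0; +1 → 1.
The latitude characters are unchanged.

RH10ad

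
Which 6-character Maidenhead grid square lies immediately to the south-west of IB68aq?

IB58xp

Longitude subsquare a = 0; −1 → -1, wraps to 23 = x, carry into square.
Longitude square 6; −1 → 5.
Latitude subsquare q = 16; −1 → 15 = p.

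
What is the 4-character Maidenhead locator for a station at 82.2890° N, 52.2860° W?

GR32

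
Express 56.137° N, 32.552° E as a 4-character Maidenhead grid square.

Add 180° to longitude and 90° to latitude: 212.55, 146.14.
Field: lon ⌊212.55/20⌋ = 10 → K; lat ⌊146.14/10⌋ = 14 → O.
Square: lon ⌊12.55/2⌋ = 6; lat ⌊6.14/1⌋ = 6.

KO66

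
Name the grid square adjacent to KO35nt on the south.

KO35ns

Latitude subsquare t = 19; −1 → 18 = s.
The longitude characters are unchanged.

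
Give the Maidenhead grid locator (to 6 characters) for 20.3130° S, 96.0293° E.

Offset from 180°W / 90°S: lon 276.0293°, lat 69.6870°.
Field: 276.0293/20 → 13 → N, 69.6870/10 → 6 → G; chars NG.
Square: 16.0293/2 → 8, 9.6870/1 → 9; chars 89.
Subsquare: 0.0293/0.0833333 → 0 → a, 0.6870/0.0416667 → 16 → q; chars aq.

NG89aq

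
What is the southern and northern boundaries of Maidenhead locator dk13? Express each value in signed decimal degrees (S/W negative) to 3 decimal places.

13.000, 14.000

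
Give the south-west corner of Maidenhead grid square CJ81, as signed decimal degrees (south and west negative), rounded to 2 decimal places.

1.00, -124.00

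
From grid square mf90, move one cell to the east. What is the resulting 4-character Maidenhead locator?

NF00

Longitude square 9; +1 → 10, wraps to 0, carry into field.
Longitude field M = 12; +1 → 13 = N.
The latitude characters are unchanged.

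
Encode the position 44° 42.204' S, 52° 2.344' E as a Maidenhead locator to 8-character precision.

Offset from 180°W / 90°S: lon 232.03907°, lat 45.29660°.
Field: lon ⌊232.03907/20⌋ = 11 → L; lat ⌊45.29660/10⌋ = 4 → E.
Square: lon ⌊12.03907/2⌋ = 6; lat ⌊5.29660/1⌋ = 5.
Subsquare: lon ⌊0.03907/0.0833333⌋ = 0 → a; lat ⌊0.29660/0.0416667⌋ = 7 → h.
Extended square: lon ⌊0.03907/0.00833333⌋ = 4; lat ⌊0.00493/0.00416667⌋ = 1.

LE65ah41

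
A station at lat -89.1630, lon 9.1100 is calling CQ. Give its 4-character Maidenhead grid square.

JA40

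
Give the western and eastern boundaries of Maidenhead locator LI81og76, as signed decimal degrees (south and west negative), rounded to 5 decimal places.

Field L=11, I=8: +11·20° lon, +8·10° lat → SW at lon 40°, lat -10°.
Square 8, 1: +8·2° lon, +1·1° lat → SW at lon 56°, lat -9°.
Subsquare o=14, g=6: +14·0.0833333° lon, +6·0.0416667° lat → SW at lon 57.1667°, lat -8.75°.
Extended square 7, 6: +7·0.00833333° lon, +6·0.00416667° lat → SW at lon 57.225°, lat -8.725°.
Cell spans 0.00833333° lon × 0.00416667° lat.
west 57.22500, east 57.23333.

57.22500, 57.23333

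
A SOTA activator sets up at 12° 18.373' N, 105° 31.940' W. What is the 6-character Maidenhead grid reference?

Offset from 180°W / 90°S: lon 74.4677°, lat 102.3062°.
Field: 74.4677/20 → 3 → D, 102.3062/10 → 10 → K; chars DK.
Square: 14.4677/2 → 7, 2.3062/1 → 2; chars 72.
Subsquare: 0.4677/0.0833333 → 5 → f, 0.3062/0.0416667 → 7 → h; chars fh.

DK72fh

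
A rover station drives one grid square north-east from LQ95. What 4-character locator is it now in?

MQ06

Longitude square 9; +1 → 10, wraps to 0, carry into field.
Longitude field L = 11; +1 → 12 = M.
Latitude square 5; +1 → 6.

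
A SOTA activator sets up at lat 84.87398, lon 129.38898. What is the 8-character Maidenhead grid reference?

PR44qu69

Offset from 180°W / 90°S: lon 309.38898°, lat 174.87398°.
Field (20°×10°, letters A–R): 309.38898/20 → 15 → P, 174.87398/10 → 17 → R; chars PR.
Square (2°×1°, digits 0–9): 9.38898/2 → 4, 4.87398/1 → 4; chars 44.
Subsquare (5′×2.5′, letters a–x): 1.38898/0.0833333 → 16 → q, 0.87398/0.0416667 → 20 → u; chars qu.
Extended square (30″×15″, digits 0–9): 0.05565/0.00833333 → 6, 0.04065/0.00416667 → 9; chars 69.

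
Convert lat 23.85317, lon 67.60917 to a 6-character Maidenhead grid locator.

Offset from 180°W / 90°S: lon 247.6092°, lat 113.8532°.
Field (20°×10°, letters A–R): lon ⌊247.6092/20⌋ = 12 → M; lat ⌊113.8532/10⌋ = 11 → L.
Square (2°×1°, digits 0–9): lon ⌊7.6092/2⌋ = 3; lat ⌊3.8532/1⌋ = 3.
Subsquare (5′×2.5′, letters a–x): lon ⌊1.6092/0.0833333⌋ = 19 → t; lat ⌊0.8532/0.0416667⌋ = 20 → u.

ML33tu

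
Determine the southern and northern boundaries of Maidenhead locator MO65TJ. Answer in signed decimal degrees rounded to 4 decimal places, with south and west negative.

Field M=12, O=14: +12·20° lon, +14·10° lat → SW at lon 60°, lat 50°.
Square 6, 5: +6·2° lon, +5·1° lat → SW at lon 72°, lat 55°.
Subsquare t=19, j=9: +19·0.0833333° lon, +9·0.0416667° lat → SW at lon 73.5833°, lat 55.375°.
Cell spans 0.0833333° lon × 0.0416667° lat.
south 55.3750, north 55.4167.

55.3750, 55.4167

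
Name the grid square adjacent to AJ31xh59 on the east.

AJ31xh69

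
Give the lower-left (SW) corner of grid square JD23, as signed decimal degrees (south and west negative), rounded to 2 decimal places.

-57.00, 4.00

Field J=9, D=3: +9·20° lon, +3·10° lat → SW at lon 0°, lat -60°.
Square 2, 3: +2·2° lon, +3·1° lat → SW at lon 4°, lat -57°.
latitude -57.00, longitude 4.00.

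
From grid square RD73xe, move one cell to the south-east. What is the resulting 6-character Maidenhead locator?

RD83ad

Longitude subsquare x = 23; +1 → 24, wraps to 0 = a, carry into square.
Longitude square 7; +1 → 8.
Latitude subsquare e = 4; −1 → 3 = d.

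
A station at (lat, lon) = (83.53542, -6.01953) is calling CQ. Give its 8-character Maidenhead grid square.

IR63xm78

Add 180° to longitude and 90° to latitude: 173.98047, 173.53542.
Field: lon ⌊173.98047/20⌋ = 8 → I; lat ⌊173.53542/10⌋ = 17 → R.
Square: lon ⌊13.98047/2⌋ = 6; lat ⌊3.53542/1⌋ = 3.
Subsquare: lon ⌊1.98047/0.0833333⌋ = 23 → x; lat ⌊0.53542/0.0416667⌋ = 12 → m.
Extended square: lon ⌊0.06380/0.00833333⌋ = 7; lat ⌊0.03542/0.00416667⌋ = 8.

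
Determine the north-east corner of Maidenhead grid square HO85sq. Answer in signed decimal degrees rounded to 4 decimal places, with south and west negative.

Field H=7, O=14: +7·20° lon, +14·10° lat → SW at lon -40°, lat 50°.
Square 8, 5: +8·2° lon, +5·1° lat → SW at lon -24°, lat 55°.
Subsquare s=18, q=16: +18·0.0833333° lon, +16·0.0416667° lat → SW at lon -22.5°, lat 55.6667°.
Cell spans 0.0833333° lon × 0.0416667° lat. NE corner is SW corner plus one full cell.
latitude 55.7083, longitude -22.4167.

55.7083, -22.4167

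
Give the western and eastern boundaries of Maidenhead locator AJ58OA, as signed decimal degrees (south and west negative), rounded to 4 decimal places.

Field A=0, J=9: +0·20° lon, +9·10° lat → SW at lon -180°, lat 0°.
Square 5, 8: +5·2° lon, +8·1° lat → SW at lon -170°, lat 8°.
Subsquare o=14, a=0: +14·0.0833333° lon, +0·0.0416667° lat → SW at lon -168.833°, lat 8°.
Cell spans 0.0833333° lon × 0.0416667° lat.
west -168.8333, east -168.7500.

-168.8333, -168.7500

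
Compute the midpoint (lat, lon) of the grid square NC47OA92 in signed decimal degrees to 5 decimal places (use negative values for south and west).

Field N=13, C=2: +13·20° lon, +2·10° lat → SW at lon 80°, lat -70°.
Square 4, 7: +4·2° lon, +7·1° lat → SW at lon 88°, lat -63°.
Subsquare o=14, a=0: +14·0.0833333° lon, +0·0.0416667° lat → SW at lon 89.1667°, lat -63°.
Extended square 9, 2: +9·0.00833333° lon, +2·0.00416667° lat → SW at lon 89.2417°, lat -62.9917°.
Cell spans 0.00833333° lon × 0.00416667° lat. Centre is SW corner plus half of each.
latitude -62.98958, longitude 89.24583.

-62.98958, 89.24583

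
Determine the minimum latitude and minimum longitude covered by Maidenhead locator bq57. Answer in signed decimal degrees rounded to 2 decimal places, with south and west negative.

77.00, -150.00

Field B=1, Q=16: +1·20° lon, +16·10° lat → SW at lon -160°, lat 70°.
Square 5, 7: +5·2° lon, +7·1° lat → SW at lon -150°, lat 77°.
latitude 77.00, longitude -150.00.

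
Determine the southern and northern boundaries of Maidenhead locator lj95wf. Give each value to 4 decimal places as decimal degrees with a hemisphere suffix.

5.2083° N, 5.2500° N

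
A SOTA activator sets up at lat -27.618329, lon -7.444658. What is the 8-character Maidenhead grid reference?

Shift to the Maidenhead origin (180°W, 90°S): lon 172.55534, lat 62.38167.
Field (20°×10°, letters A–R): lon ⌊172.55534/20⌋ = 8 → I; lat ⌊62.38167/10⌋ = 6 → G.
Square (2°×1°, digits 0–9): lon ⌊12.55534/2⌋ = 6; lat ⌊2.38167/1⌋ = 2.
Subsquare (5′×2.5′, letters a–x): lon ⌊0.55534/0.0833333⌋ = 6 → g; lat ⌊0.38167/0.0416667⌋ = 9 → j.
Extended square (30″×15″, digits 0–9): lon ⌊0.05534/0.00833333⌋ = 6; lat ⌊0.00667/0.00416667⌋ = 1.

IG62gj61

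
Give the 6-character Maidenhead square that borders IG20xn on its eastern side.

IG30an

Longitude subsquare x = 23; +1 → 24, wraps to 0 = a, carry into square.
Longitude square 2; +1 → 3.
The latitude characters are unchanged.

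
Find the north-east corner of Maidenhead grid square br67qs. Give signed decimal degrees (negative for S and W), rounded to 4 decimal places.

87.7917, -146.5833

Field B=1, R=17: +1·20° lon, +17·10° lat → SW at lon -160°, lat 80°.
Square 6, 7: +6·2° lon, +7·1° lat → SW at lon -148°, lat 87°.
Subsquare q=16, s=18: +16·0.0833333° lon, +18·0.0416667° lat → SW at lon -146.667°, lat 87.75°.
Cell spans 0.0833333° lon × 0.0416667° lat. NE corner is SW corner plus one full cell.
latitude 87.7917, longitude -146.5833.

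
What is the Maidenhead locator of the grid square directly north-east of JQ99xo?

KQ09ap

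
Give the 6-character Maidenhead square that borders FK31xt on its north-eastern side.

FK41au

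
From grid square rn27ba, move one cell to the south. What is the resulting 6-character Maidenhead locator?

RN26bx

Latitude subsquare a = 0; −1 → -1, wraps to 23 = x, carry into square.
Latitude square 7; −1 → 6.
The longitude characters are unchanged.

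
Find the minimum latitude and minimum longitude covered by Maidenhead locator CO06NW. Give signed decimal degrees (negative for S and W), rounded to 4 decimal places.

Field C=2, O=14: +2·20° lon, +14·10° lat → SW at lon -140°, lat 50°.
Square 0, 6: +0·2° lon, +6·1° lat → SW at lon -140°, lat 56°.
Subsquare n=13, w=22: +13·0.0833333° lon, +22·0.0416667° lat → SW at lon -138.917°, lat 56.9167°.
latitude 56.9167, longitude -138.9167.

56.9167, -138.9167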